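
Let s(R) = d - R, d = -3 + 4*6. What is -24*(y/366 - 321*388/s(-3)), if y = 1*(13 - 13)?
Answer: 124548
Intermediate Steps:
d = 21 (d = -3 + 24 = 21)
y = 0 (y = 1*0 = 0)
s(R) = 21 - R
-24*(y/366 - 321*388/s(-3)) = -24*(0/366 - 321*388/(21 - 1*(-3))) = -24*(0*(1/366) - 321*388/(21 + 3)) = -24*(0 - 321/(24*(1/388))) = -24*(0 - 321/6/97) = -24*(0 - 321*97/6) = -24*(0 - 10379/2) = -24*(-10379/2) = 124548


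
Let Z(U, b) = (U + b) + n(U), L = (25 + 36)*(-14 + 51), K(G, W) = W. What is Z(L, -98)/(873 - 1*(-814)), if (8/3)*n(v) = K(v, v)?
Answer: 24043/13496 ≈ 1.7815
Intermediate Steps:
n(v) = 3*v/8
L = 2257 (L = 61*37 = 2257)
Z(U, b) = b + 11*U/8 (Z(U, b) = (U + b) + 3*U/8 = b + 11*U/8)
Z(L, -98)/(873 - 1*(-814)) = (-98 + (11/8)*2257)/(873 - 1*(-814)) = (-98 + 24827/8)/(873 + 814) = (24043/8)/1687 = (24043/8)*(1/1687) = 24043/13496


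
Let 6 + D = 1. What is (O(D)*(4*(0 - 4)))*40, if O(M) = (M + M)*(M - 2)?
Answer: -44800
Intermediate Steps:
D = -5 (D = -6 + 1 = -5)
O(M) = 2*M*(-2 + M) (O(M) = (2*M)*(-2 + M) = 2*M*(-2 + M))
(O(D)*(4*(0 - 4)))*40 = ((2*(-5)*(-2 - 5))*(4*(0 - 4)))*40 = ((2*(-5)*(-7))*(4*(-4)))*40 = (70*(-16))*40 = -1120*40 = -44800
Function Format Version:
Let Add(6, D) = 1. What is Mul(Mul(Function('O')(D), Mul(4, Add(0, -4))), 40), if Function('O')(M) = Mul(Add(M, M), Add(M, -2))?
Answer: -44800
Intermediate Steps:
D = -5 (D = Add(-6, 1) = -5)
Function('O')(M) = Mul(2, M, Add(-2, M)) (Function('O')(M) = Mul(Mul(2, M), Add(-2, M)) = Mul(2, M, Add(-2, M)))
Mul(Mul(Function('O')(D), Mul(4, Add(0, -4))), 40) = Mul(Mul(Mul(2, -5, Add(-2, -5)), Mul(4, Add(0, -4))), 40) = Mul(Mul(Mul(2, -5, -7), Mul(4, -4)), 40) = Mul(Mul(70, -16), 40) = Mul(-1120, 40) = -44800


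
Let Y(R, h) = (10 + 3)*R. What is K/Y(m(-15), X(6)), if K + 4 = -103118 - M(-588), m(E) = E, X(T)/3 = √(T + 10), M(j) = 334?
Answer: 103456/195 ≈ 530.54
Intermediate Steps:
X(T) = 3*√(10 + T) (X(T) = 3*√(T + 10) = 3*√(10 + T))
Y(R, h) = 13*R
K = -103456 (K = -4 + (-103118 - 1*334) = -4 + (-103118 - 334) = -4 - 103452 = -103456)
K/Y(m(-15), X(6)) = -103456/(13*(-15)) = -103456/(-195) = -103456*(-1/195) = 103456/195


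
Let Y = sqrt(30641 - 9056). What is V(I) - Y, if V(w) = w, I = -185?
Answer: -185 - sqrt(21585) ≈ -331.92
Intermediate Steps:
Y = sqrt(21585) ≈ 146.92
V(I) - Y = -185 - sqrt(21585)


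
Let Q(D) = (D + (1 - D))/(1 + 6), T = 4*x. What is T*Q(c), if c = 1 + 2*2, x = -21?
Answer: -12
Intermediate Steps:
T = -84 (T = 4*(-21) = -84)
c = 5 (c = 1 + 4 = 5)
Q(D) = ⅐ (Q(D) = 1/7 = 1*(⅐) = ⅐)
T*Q(c) = -84*⅐ = -12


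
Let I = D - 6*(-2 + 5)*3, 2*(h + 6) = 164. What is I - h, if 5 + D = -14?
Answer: -149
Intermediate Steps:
h = 76 (h = -6 + (½)*164 = -6 + 82 = 76)
D = -19 (D = -5 - 14 = -19)
I = -73 (I = -19 - 6*(-2 + 5)*3 = -19 - 18*3 = -19 - 6*9 = -19 - 54 = -73)
I - h = -73 - 1*76 = -73 - 76 = -149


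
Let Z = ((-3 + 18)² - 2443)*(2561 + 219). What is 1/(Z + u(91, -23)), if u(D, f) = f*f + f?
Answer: -1/6165534 ≈ -1.6219e-7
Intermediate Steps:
u(D, f) = f + f² (u(D, f) = f² + f = f + f²)
Z = -6166040 (Z = (15² - 2443)*2780 = (225 - 2443)*2780 = -2218*2780 = -6166040)
1/(Z + u(91, -23)) = 1/(-6166040 - 23*(1 - 23)) = 1/(-6166040 - 23*(-22)) = 1/(-6166040 + 506) = 1/(-6165534) = -1/6165534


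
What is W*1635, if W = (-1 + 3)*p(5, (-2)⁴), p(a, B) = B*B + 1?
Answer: 840390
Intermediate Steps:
p(a, B) = 1 + B² (p(a, B) = B² + 1 = 1 + B²)
W = 514 (W = (-1 + 3)*(1 + ((-2)⁴)²) = 2*(1 + 16²) = 2*(1 + 256) = 2*257 = 514)
W*1635 = 514*1635 = 840390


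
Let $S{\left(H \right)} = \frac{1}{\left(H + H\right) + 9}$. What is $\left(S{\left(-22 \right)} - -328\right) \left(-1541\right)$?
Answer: $- \frac{17689139}{35} \approx -5.054 \cdot 10^{5}$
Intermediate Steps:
$S{\left(H \right)} = \frac{1}{9 + 2 H}$ ($S{\left(H \right)} = \frac{1}{2 H + 9} = \frac{1}{9 + 2 H}$)
$\left(S{\left(-22 \right)} - -328\right) \left(-1541\right) = \left(\frac{1}{9 + 2 \left(-22\right)} - -328\right) \left(-1541\right) = \left(\frac{1}{9 - 44} + \left(-348 + 676\right)\right) \left(-1541\right) = \left(\frac{1}{-35} + 328\right) \left(-1541\right) = \left(- \frac{1}{35} + 328\right) \left(-1541\right) = \frac{11479}{35} \left(-1541\right) = - \frac{17689139}{35}$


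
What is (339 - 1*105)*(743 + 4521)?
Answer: 1231776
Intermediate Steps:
(339 - 1*105)*(743 + 4521) = (339 - 105)*5264 = 234*5264 = 1231776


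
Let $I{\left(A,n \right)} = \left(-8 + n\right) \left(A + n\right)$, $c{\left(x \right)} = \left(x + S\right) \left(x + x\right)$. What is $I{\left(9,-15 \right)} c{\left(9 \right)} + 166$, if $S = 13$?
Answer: $54814$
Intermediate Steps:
$c{\left(x \right)} = 2 x \left(13 + x\right)$ ($c{\left(x \right)} = \left(x + 13\right) \left(x + x\right) = \left(13 + x\right) 2 x = 2 x \left(13 + x\right)$)
$I{\left(9,-15 \right)} c{\left(9 \right)} + 166 = \left(\left(-15\right)^{2} - 72 - -120 + 9 \left(-15\right)\right) 2 \cdot 9 \left(13 + 9\right) + 166 = \left(225 - 72 + 120 - 135\right) 2 \cdot 9 \cdot 22 + 166 = 138 \cdot 396 + 166 = 54648 + 166 = 54814$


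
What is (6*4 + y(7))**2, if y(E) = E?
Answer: 961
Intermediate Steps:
(6*4 + y(7))**2 = (6*4 + 7)**2 = (24 + 7)**2 = 31**2 = 961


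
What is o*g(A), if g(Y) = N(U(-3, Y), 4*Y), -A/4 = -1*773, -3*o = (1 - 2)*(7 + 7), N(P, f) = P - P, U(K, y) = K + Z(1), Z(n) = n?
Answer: 0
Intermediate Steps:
U(K, y) = 1 + K (U(K, y) = K + 1 = 1 + K)
N(P, f) = 0
o = 14/3 (o = -(1 - 2)*(7 + 7)/3 = -(-1)*14/3 = -⅓*(-14) = 14/3 ≈ 4.6667)
A = 3092 (A = -(-4)*773 = -4*(-773) = 3092)
g(Y) = 0
o*g(A) = (14/3)*0 = 0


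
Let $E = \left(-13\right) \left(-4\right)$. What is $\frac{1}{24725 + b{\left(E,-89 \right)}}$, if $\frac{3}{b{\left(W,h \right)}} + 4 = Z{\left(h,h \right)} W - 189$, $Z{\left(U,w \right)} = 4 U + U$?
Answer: $\frac{23333}{576908422} \approx 4.0445 \cdot 10^{-5}$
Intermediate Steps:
$E = 52$
$Z{\left(U,w \right)} = 5 U$
$b{\left(W,h \right)} = \frac{3}{-193 + 5 W h}$ ($b{\left(W,h \right)} = \frac{3}{-4 + \left(5 h W - 189\right)} = \frac{3}{-4 + \left(5 W h - 189\right)} = \frac{3}{-4 + \left(-189 + 5 W h\right)} = \frac{3}{-193 + 5 W h}$)
$\frac{1}{24725 + b{\left(E,-89 \right)}} = \frac{1}{24725 + \frac{3}{-193 + 5 \cdot 52 \left(-89\right)}} = \frac{1}{24725 + \frac{3}{-193 - 23140}} = \frac{1}{24725 + \frac{3}{-23333}} = \frac{1}{24725 + 3 \left(- \frac{1}{23333}\right)} = \frac{1}{24725 - \frac{3}{23333}} = \frac{1}{\frac{576908422}{23333}} = \frac{23333}{576908422}$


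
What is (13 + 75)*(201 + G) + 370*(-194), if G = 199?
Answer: -36580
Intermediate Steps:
(13 + 75)*(201 + G) + 370*(-194) = (13 + 75)*(201 + 199) + 370*(-194) = 88*400 - 71780 = 35200 - 71780 = -36580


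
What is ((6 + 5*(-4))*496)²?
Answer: 48219136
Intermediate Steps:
((6 + 5*(-4))*496)² = ((6 - 20)*496)² = (-14*496)² = (-6944)² = 48219136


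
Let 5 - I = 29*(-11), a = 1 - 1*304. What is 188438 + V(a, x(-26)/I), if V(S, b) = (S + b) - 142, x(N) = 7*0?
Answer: 187993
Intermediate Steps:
x(N) = 0
a = -303 (a = 1 - 304 = -303)
I = 324 (I = 5 - 29*(-11) = 5 - 1*(-319) = 5 + 319 = 324)
V(S, b) = -142 + S + b
188438 + V(a, x(-26)/I) = 188438 + (-142 - 303 + 0/324) = 188438 + (-142 - 303 + 0*(1/324)) = 188438 + (-142 - 303 + 0) = 188438 - 445 = 187993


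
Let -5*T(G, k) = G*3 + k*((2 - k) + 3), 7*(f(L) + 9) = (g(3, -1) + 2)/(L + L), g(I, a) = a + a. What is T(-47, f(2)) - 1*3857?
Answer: -19018/5 ≈ -3803.6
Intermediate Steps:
g(I, a) = 2*a
f(L) = -9 (f(L) = -9 + ((2*(-1) + 2)/(L + L))/7 = -9 + ((-2 + 2)/((2*L)))/7 = -9 + (0*(1/(2*L)))/7 = -9 + (⅐)*0 = -9 + 0 = -9)
T(G, k) = -3*G/5 - k*(5 - k)/5 (T(G, k) = -(G*3 + k*((2 - k) + 3))/5 = -(3*G + k*(5 - k))/5 = -3*G/5 - k*(5 - k)/5)
T(-47, f(2)) - 1*3857 = (-1*(-9) - ⅗*(-47) + (⅕)*(-9)²) - 1*3857 = (9 + 141/5 + (⅕)*81) - 3857 = (9 + 141/5 + 81/5) - 3857 = 267/5 - 3857 = -19018/5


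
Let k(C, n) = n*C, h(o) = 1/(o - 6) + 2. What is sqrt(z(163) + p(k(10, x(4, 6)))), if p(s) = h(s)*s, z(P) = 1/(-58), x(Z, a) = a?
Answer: sqrt(3666238)/174 ≈ 11.004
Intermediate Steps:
z(P) = -1/58
h(o) = 2 + 1/(-6 + o) (h(o) = 1/(-6 + o) + 2 = 2 + 1/(-6 + o))
k(C, n) = C*n
p(s) = s*(-11 + 2*s)/(-6 + s) (p(s) = ((-11 + 2*s)/(-6 + s))*s = s*(-11 + 2*s)/(-6 + s))
sqrt(z(163) + p(k(10, x(4, 6)))) = sqrt(-1/58 + (10*6)*(-11 + 2*(10*6))/(-6 + 10*6)) = sqrt(-1/58 + 60*(-11 + 2*60)/(-6 + 60)) = sqrt(-1/58 + 60*(-11 + 120)/54) = sqrt(-1/58 + 60*(1/54)*109) = sqrt(-1/58 + 1090/9) = sqrt(63211/522) = sqrt(3666238)/174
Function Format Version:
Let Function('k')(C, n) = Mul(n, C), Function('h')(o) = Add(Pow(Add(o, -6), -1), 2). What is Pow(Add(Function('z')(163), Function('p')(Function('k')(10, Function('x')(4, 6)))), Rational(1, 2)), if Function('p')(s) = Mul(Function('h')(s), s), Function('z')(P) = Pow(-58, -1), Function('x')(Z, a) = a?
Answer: Mul(Rational(1, 174), Pow(3666238, Rational(1, 2))) ≈ 11.004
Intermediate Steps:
Function('z')(P) = Rational(-1, 58)
Function('h')(o) = Add(2, Pow(Add(-6, o), -1)) (Function('h')(o) = Add(Pow(Add(-6, o), -1), 2) = Add(2, Pow(Add(-6, o), -1)))
Function('k')(C, n) = Mul(C, n)
Function('p')(s) = Mul(s, Pow(Add(-6, s), -1), Add(-11, Mul(2, s))) (Function('p')(s) = Mul(Mul(Pow(Add(-6, s), -1), Add(-11, Mul(2, s))), s) = Mul(s, Pow(Add(-6, s), -1), Add(-11, Mul(2, s))))
Pow(Add(Function('z')(163), Function('p')(Function('k')(10, Function('x')(4, 6)))), Rational(1, 2)) = Pow(Add(Rational(-1, 58), Mul(Mul(10, 6), Pow(Add(-6, Mul(10, 6)), -1), Add(-11, Mul(2, Mul(10, 6))))), Rational(1, 2)) = Pow(Add(Rational(-1, 58), Mul(60, Pow(Add(-6, 60), -1), Add(-11, Mul(2, 60)))), Rational(1, 2)) = Pow(Add(Rational(-1, 58), Mul(60, Pow(54, -1), Add(-11, 120))), Rational(1, 2)) = Pow(Add(Rational(-1, 58), Mul(60, Rational(1, 54), 109)), Rational(1, 2)) = Pow(Add(Rational(-1, 58), Rational(1090, 9)), Rational(1, 2)) = Pow(Rational(63211, 522), Rational(1, 2)) = Mul(Rational(1, 174), Pow(3666238, Rational(1, 2)))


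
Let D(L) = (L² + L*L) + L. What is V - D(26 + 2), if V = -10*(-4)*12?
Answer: -1116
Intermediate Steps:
D(L) = L + 2*L² (D(L) = (L² + L²) + L = 2*L² + L = L + 2*L²)
V = 480 (V = 40*12 = 480)
V - D(26 + 2) = 480 - (26 + 2)*(1 + 2*(26 + 2)) = 480 - 28*(1 + 2*28) = 480 - 28*(1 + 56) = 480 - 28*57 = 480 - 1*1596 = 480 - 1596 = -1116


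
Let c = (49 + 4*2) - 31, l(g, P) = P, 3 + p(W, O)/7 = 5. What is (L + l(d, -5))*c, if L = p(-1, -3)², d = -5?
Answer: 4966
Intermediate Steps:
p(W, O) = 14 (p(W, O) = -21 + 7*5 = -21 + 35 = 14)
c = 26 (c = (49 + 8) - 31 = 57 - 31 = 26)
L = 196 (L = 14² = 196)
(L + l(d, -5))*c = (196 - 5)*26 = 191*26 = 4966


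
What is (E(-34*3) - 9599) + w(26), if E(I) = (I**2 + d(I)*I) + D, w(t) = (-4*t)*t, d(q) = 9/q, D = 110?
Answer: -1780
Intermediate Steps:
w(t) = -4*t**2
E(I) = 119 + I**2 (E(I) = (I**2 + (9/I)*I) + 110 = (I**2 + 9) + 110 = (9 + I**2) + 110 = 119 + I**2)
(E(-34*3) - 9599) + w(26) = ((119 + (-34*3)**2) - 9599) - 4*26**2 = ((119 + (-102)**2) - 9599) - 4*676 = ((119 + 10404) - 9599) - 2704 = (10523 - 9599) - 2704 = 924 - 2704 = -1780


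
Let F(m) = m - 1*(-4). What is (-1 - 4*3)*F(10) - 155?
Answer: -337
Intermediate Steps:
F(m) = 4 + m (F(m) = m + 4 = 4 + m)
(-1 - 4*3)*F(10) - 155 = (-1 - 4*3)*(4 + 10) - 155 = (-1 - 12)*14 - 155 = -13*14 - 155 = -182 - 155 = -337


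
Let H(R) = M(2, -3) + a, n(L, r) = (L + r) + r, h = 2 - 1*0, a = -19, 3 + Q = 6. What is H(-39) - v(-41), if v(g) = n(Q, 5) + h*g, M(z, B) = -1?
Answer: 49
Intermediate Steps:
Q = 3 (Q = -3 + 6 = 3)
h = 2 (h = 2 + 0 = 2)
n(L, r) = L + 2*r
v(g) = 13 + 2*g (v(g) = (3 + 2*5) + 2*g = (3 + 10) + 2*g = 13 + 2*g)
H(R) = -20 (H(R) = -1 - 19 = -20)
H(-39) - v(-41) = -20 - (13 + 2*(-41)) = -20 - (13 - 82) = -20 - 1*(-69) = -20 + 69 = 49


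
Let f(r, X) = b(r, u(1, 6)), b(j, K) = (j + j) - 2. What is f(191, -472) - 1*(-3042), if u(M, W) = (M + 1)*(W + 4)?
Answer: 3422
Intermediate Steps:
u(M, W) = (1 + M)*(4 + W)
b(j, K) = -2 + 2*j (b(j, K) = 2*j - 2 = -2 + 2*j)
f(r, X) = -2 + 2*r
f(191, -472) - 1*(-3042) = (-2 + 2*191) - 1*(-3042) = (-2 + 382) + 3042 = 380 + 3042 = 3422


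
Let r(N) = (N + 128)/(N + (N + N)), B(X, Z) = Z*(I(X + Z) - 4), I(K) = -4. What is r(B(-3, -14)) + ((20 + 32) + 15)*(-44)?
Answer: -20631/7 ≈ -2947.3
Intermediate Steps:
B(X, Z) = -8*Z (B(X, Z) = Z*(-4 - 4) = Z*(-8) = -8*Z)
r(N) = (128 + N)/(3*N) (r(N) = (128 + N)/(N + 2*N) = (128 + N)/((3*N)) = (128 + N)*(1/(3*N)) = (128 + N)/(3*N))
r(B(-3, -14)) + ((20 + 32) + 15)*(-44) = (128 - 8*(-14))/(3*((-8*(-14)))) + ((20 + 32) + 15)*(-44) = (⅓)*(128 + 112)/112 + (52 + 15)*(-44) = (⅓)*(1/112)*240 + 67*(-44) = 5/7 - 2948 = -20631/7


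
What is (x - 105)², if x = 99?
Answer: 36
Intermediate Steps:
(x - 105)² = (99 - 105)² = (-6)² = 36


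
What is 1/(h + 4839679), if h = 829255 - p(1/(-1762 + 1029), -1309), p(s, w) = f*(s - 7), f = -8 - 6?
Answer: 733/4155256774 ≈ 1.7640e-7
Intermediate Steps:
f = -14
p(s, w) = 98 - 14*s (p(s, w) = -14*(s - 7) = -14*(-7 + s) = 98 - 14*s)
h = 607772067/733 (h = 829255 - (98 - 14/(-1762 + 1029)) = 829255 - (98 - 14/(-733)) = 829255 - (98 - 14*(-1/733)) = 829255 - (98 + 14/733) = 829255 - 1*71848/733 = 829255 - 71848/733 = 607772067/733 ≈ 8.2916e+5)
1/(h + 4839679) = 1/(607772067/733 + 4839679) = 1/(4155256774/733) = 733/4155256774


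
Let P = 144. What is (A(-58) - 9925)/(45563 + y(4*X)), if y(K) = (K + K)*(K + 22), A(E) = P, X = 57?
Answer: -9781/159563 ≈ -0.061299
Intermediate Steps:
A(E) = 144
y(K) = 2*K*(22 + K) (y(K) = (2*K)*(22 + K) = 2*K*(22 + K))
(A(-58) - 9925)/(45563 + y(4*X)) = (144 - 9925)/(45563 + 2*(4*57)*(22 + 4*57)) = -9781/(45563 + 2*228*(22 + 228)) = -9781/(45563 + 2*228*250) = -9781/(45563 + 114000) = -9781/159563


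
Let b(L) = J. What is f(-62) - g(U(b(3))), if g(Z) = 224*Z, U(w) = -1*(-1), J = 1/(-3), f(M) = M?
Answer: -286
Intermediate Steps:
J = -⅓ ≈ -0.33333
b(L) = -⅓
U(w) = 1
f(-62) - g(U(b(3))) = -62 - 224 = -286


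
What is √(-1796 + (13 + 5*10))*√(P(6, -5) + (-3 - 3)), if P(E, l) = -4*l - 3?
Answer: I*√19063 ≈ 138.07*I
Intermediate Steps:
P(E, l) = -3 - 4*l
√(-1796 + (13 + 5*10))*√(P(6, -5) + (-3 - 3)) = √(-1796 + (13 + 5*10))*√((-3 - 4*(-5)) + (-3 - 3)) = √(-1796 + (13 + 50))*√((-3 + 20) - 6) = √(-1796 + 63)*√(17 - 6) = √(-1733)*√11 = (I*√1733)*√11 = I*√19063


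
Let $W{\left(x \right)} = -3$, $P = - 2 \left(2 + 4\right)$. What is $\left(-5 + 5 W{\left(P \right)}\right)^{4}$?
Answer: $160000$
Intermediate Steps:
$P = -12$ ($P = \left(-2\right) 6 = -12$)
$\left(-5 + 5 W{\left(P \right)}\right)^{4} = \left(-5 + 5 \left(-3\right)\right)^{4} = \left(-5 - 15\right)^{4} = \left(-20\right)^{4} = 160000$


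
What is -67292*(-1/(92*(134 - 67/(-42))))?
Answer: 706566/130985 ≈ 5.3942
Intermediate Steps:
-67292*(-1/(92*(134 - 67/(-42)))) = -67292*(-1/(92*(134 - 67*(-1/42)))) = -67292*(-1/(92*(134 + 67/42))) = -67292/((-92*5695/42)) = -67292/(-261970/21) = -67292*(-21/261970) = 706566/130985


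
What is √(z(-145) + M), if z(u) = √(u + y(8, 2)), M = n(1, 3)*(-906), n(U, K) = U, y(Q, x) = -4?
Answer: √(-906 + I*√149) ≈ 0.2028 + 30.101*I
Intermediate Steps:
M = -906 (M = 1*(-906) = -906)
z(u) = √(-4 + u) (z(u) = √(u - 4) = √(-4 + u))
√(z(-145) + M) = √(√(-4 - 145) - 906) = √(√(-149) - 906) = √(I*√149 - 906) = √(-906 + I*√149)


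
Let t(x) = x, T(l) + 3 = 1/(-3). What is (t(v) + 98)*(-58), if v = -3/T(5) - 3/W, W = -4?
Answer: -57797/10 ≈ -5779.7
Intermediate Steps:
T(l) = -10/3 (T(l) = -3 + 1/(-3) = -3 - ⅓ = -10/3)
v = 33/20 (v = -3/(-10/3) - 3/(-4) = -3*(-3/10) - 3*(-¼) = 9/10 + ¾ = 33/20 ≈ 1.6500)
(t(v) + 98)*(-58) = (33/20 + 98)*(-58) = (1993/20)*(-58) = -57797/10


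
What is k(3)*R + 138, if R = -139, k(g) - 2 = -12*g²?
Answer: 14872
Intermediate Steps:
k(g) = 2 - 12*g²
k(3)*R + 138 = (2 - 12*3²)*(-139) + 138 = (2 - 12*9)*(-139) + 138 = (2 - 108)*(-139) + 138 = -106*(-139) + 138 = 14734 + 138 = 14872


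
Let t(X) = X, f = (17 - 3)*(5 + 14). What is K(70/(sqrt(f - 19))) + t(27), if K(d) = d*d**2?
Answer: 27 + 343000*sqrt(247)/61009 ≈ 115.36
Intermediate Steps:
f = 266 (f = 14*19 = 266)
K(d) = d**3
K(70/(sqrt(f - 19))) + t(27) = (70/(sqrt(266 - 19)))**3 + 27 = (70/(sqrt(247)))**3 + 27 = (70*(sqrt(247)/247))**3 + 27 = (70*sqrt(247)/247)**3 + 27 = 343000*sqrt(247)/61009 + 27 = 27 + 343000*sqrt(247)/61009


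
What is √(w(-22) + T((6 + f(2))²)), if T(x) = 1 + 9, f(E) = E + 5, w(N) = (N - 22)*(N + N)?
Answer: √1946 ≈ 44.113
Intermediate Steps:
w(N) = 2*N*(-22 + N) (w(N) = (-22 + N)*(2*N) = 2*N*(-22 + N))
f(E) = 5 + E
T(x) = 10
√(w(-22) + T((6 + f(2))²)) = √(2*(-22)*(-22 - 22) + 10) = √(2*(-22)*(-44) + 10) = √(1936 + 10) = √1946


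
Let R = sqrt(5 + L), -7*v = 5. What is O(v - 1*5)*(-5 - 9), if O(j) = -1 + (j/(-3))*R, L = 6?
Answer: 14 - 80*sqrt(11)/3 ≈ -74.443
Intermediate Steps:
v = -5/7 (v = -1/7*5 = -5/7 ≈ -0.71429)
R = sqrt(11) (R = sqrt(5 + 6) = sqrt(11) ≈ 3.3166)
O(j) = -1 - j*sqrt(11)/3 (O(j) = -1 + (j/(-3))*sqrt(11) = -1 + (j*(-1/3))*sqrt(11) = -1 + (-j/3)*sqrt(11) = -1 - j*sqrt(11)/3)
O(v - 1*5)*(-5 - 9) = (-1 - (-5/7 - 1*5)*sqrt(11)/3)*(-5 - 9) = (-1 - (-5/7 - 5)*sqrt(11)/3)*(-14) = (-1 - 1/3*(-40/7)*sqrt(11))*(-14) = (-1 + 40*sqrt(11)/21)*(-14) = 14 - 80*sqrt(11)/3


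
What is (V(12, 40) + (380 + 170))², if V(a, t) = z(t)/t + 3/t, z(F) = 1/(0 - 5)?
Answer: 3025770049/10000 ≈ 3.0258e+5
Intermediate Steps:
z(F) = -⅕ (z(F) = 1/(-5) = -⅕)
V(a, t) = 14/(5*t) (V(a, t) = -1/(5*t) + 3/t = 14/(5*t))
(V(12, 40) + (380 + 170))² = ((14/5)/40 + (380 + 170))² = ((14/5)*(1/40) + 550)² = (7/100 + 550)² = (55007/100)² = 3025770049/10000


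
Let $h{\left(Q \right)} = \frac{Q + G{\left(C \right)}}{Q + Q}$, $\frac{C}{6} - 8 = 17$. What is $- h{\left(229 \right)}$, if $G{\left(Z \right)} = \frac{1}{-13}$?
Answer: $- \frac{1488}{2977} \approx -0.49983$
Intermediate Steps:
$C = 150$ ($C = 48 + 6 \cdot 17 = 48 + 102 = 150$)
$G{\left(Z \right)} = - \frac{1}{13}$
$h{\left(Q \right)} = \frac{- \frac{1}{13} + Q}{2 Q}$ ($h{\left(Q \right)} = \frac{Q - \frac{1}{13}}{Q + Q} = \frac{- \frac{1}{13} + Q}{2 Q}$)
$- h{\left(229 \right)} = - \frac{-1 + 13 \cdot 229}{26 \cdot 229} = - \frac{-1 + 2977}{26 \cdot 229} = - \frac{2976}{26 \cdot 229} = \left(-1\right) \frac{1488}{2977} = - \frac{1488}{2977}$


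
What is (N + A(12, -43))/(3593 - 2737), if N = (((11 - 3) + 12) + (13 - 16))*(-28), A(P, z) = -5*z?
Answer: -261/856 ≈ -0.30491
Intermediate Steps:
N = -476 (N = ((8 + 12) - 3)*(-28) = (20 - 3)*(-28) = 17*(-28) = -476)
(N + A(12, -43))/(3593 - 2737) = (-476 - 5*(-43))/(3593 - 2737) = (-476 + 215)/856 = -261*1/856 = -261/856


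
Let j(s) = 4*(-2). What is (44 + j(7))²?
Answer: 1296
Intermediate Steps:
j(s) = -8
(44 + j(7))² = (44 - 8)² = 36² = 1296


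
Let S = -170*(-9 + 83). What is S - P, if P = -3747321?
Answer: 3734741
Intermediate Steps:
S = -12580 (S = -170*74 = -12580)
S - P = -12580 - 1*(-3747321) = -12580 + 3747321 = 3734741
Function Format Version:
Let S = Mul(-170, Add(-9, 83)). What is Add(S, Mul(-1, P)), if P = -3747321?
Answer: 3734741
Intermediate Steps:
S = -12580 (S = Mul(-170, 74) = -12580)
Add(S, Mul(-1, P)) = Add(-12580, Mul(-1, -3747321)) = Add(-12580, 3747321) = 3734741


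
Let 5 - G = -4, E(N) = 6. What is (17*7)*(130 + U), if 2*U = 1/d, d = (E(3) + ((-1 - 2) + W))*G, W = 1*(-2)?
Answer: 278579/18 ≈ 15477.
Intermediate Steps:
G = 9 (G = 5 - 1*(-4) = 5 + 4 = 9)
W = -2
d = 9 (d = (6 + ((-1 - 2) - 2))*9 = (6 + (-3 - 2))*9 = (6 - 5)*9 = 1*9 = 9)
U = 1/18 (U = (½)/9 = (½)*(⅑) = 1/18 ≈ 0.055556)
(17*7)*(130 + U) = (17*7)*(130 + 1/18) = 119*(2341/18) = 278579/18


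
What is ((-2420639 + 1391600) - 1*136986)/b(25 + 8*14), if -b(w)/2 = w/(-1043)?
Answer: -1216164075/274 ≈ -4.4386e+6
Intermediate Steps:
b(w) = 2*w/1043 (b(w) = -2*w/(-1043) = -2*w*(-1)/1043 = -(-2)*w/1043 = 2*w/1043)
((-2420639 + 1391600) - 1*136986)/b(25 + 8*14) = ((-2420639 + 1391600) - 1*136986)/((2*(25 + 8*14)/1043)) = (-1029039 - 136986)/((2*(25 + 112)/1043)) = -1166025/((2/1043)*137) = -1166025/274/1043 = -1166025*1043/274 = -1216164075/274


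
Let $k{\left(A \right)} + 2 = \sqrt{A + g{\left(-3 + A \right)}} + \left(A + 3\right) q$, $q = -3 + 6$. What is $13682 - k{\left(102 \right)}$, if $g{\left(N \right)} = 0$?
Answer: $13369 - \sqrt{102} \approx 13359.0$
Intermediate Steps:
$q = 3$
$k{\left(A \right)} = 7 + \sqrt{A} + 3 A$ ($k{\left(A \right)} = -2 + \left(\sqrt{A + 0} + \left(A + 3\right) 3\right) = -2 + \left(\sqrt{A} + \left(3 + A\right) 3\right) = -2 + \left(\sqrt{A} + \left(9 + 3 A\right)\right) = -2 + \left(9 + \sqrt{A} + 3 A\right) = 7 + \sqrt{A} + 3 A$)
$13682 - k{\left(102 \right)} = 13682 - \left(7 + \sqrt{102} + 3 \cdot 102\right) = 13682 - \left(7 + \sqrt{102} + 306\right) = 13682 - \left(313 + \sqrt{102}\right) = 13369 - \sqrt{102}$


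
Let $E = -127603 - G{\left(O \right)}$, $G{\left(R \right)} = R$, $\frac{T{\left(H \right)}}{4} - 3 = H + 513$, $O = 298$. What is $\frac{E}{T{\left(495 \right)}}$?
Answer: $- \frac{127901}{4044} \approx -31.627$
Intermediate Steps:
$T{\left(H \right)} = 2064 + 4 H$ ($T{\left(H \right)} = 12 + 4 \left(H + 513\right) = 12 + 4 \left(513 + H\right) = 12 + \left(2052 + 4 H\right) = 2064 + 4 H$)
$E = -127901$ ($E = -127603 - 298 = -127901$)
$\frac{E}{T{\left(495 \right)}} = - \frac{127901}{2064 + 4 \cdot 495} = - \frac{127901}{2064 + 1980} = - \frac{127901}{4044}$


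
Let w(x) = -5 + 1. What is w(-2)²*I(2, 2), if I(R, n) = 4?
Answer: 64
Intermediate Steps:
w(x) = -4
w(-2)²*I(2, 2) = (-4)²*4 = 16*4 = 64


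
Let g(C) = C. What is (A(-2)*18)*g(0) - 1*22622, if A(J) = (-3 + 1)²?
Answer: -22622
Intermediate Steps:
A(J) = 4 (A(J) = (-2)² = 4)
(A(-2)*18)*g(0) - 1*22622 = (4*18)*0 - 1*22622 = 72*0 - 22622 = 0 - 22622 = -22622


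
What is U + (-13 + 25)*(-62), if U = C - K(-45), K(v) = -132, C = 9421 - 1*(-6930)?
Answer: 15739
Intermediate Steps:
C = 16351 (C = 9421 + 6930 = 16351)
U = 16483 (U = 16351 - 1*(-132) = 16351 + 132 = 16483)
U + (-13 + 25)*(-62) = 16483 + (-13 + 25)*(-62) = 16483 + 12*(-62) = 16483 - 744 = 15739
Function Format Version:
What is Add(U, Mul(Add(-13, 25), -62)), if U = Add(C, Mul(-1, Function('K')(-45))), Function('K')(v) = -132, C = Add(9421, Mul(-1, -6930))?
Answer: 15739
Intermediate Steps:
C = 16351 (C = Add(9421, 6930) = 16351)
U = 16483 (U = Add(16351, Mul(-1, -132)) = Add(16351, 132) = 16483)
Add(U, Mul(Add(-13, 25), -62)) = Add(16483, Mul(Add(-13, 25), -62)) = Add(16483, Mul(12, -62)) = Add(16483, -744) = 15739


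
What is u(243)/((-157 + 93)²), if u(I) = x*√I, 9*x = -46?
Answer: -23*√3/2048 ≈ -0.019452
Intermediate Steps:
x = -46/9 (x = (⅑)*(-46) = -46/9 ≈ -5.1111)
u(I) = -46*√I/9
u(243)/((-157 + 93)²) = (-46*√3)/((-157 + 93)²) = (-46*√3)/((-64)²) = -46*√3/4096 = -46*√3*(1/4096) = -23*√3/2048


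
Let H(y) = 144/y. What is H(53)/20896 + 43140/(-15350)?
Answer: -298592637/106249630 ≈ -2.8103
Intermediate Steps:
H(53)/20896 + 43140/(-15350) = (144/53)/20896 + 43140/(-15350) = (144*(1/53))*(1/20896) + 43140*(-1/15350) = (144/53)*(1/20896) - 4314/1535 = 9/69218 - 4314/1535 = -298592637/106249630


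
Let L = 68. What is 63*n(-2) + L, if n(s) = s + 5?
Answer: 257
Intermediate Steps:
n(s) = 5 + s
63*n(-2) + L = 63*(5 - 2) + 68 = 63*3 + 68 = 189 + 68 = 257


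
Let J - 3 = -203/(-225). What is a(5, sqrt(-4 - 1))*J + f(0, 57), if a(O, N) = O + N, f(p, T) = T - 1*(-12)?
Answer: 3983/45 + 878*I*sqrt(5)/225 ≈ 88.511 + 8.7256*I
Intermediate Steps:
f(p, T) = 12 + T (f(p, T) = T + 12 = 12 + T)
J = 878/225 (J = 3 - 203/(-225) = 3 - 203*(-1/225) = 3 + 203/225 = 878/225 ≈ 3.9022)
a(O, N) = N + O
a(5, sqrt(-4 - 1))*J + f(0, 57) = (sqrt(-4 - 1) + 5)*(878/225) + (12 + 57) = (sqrt(-5) + 5)*(878/225) + 69 = (I*sqrt(5) + 5)*(878/225) + 69 = (5 + I*sqrt(5))*(878/225) + 69 = (878/45 + 878*I*sqrt(5)/225) + 69 = 3983/45 + 878*I*sqrt(5)/225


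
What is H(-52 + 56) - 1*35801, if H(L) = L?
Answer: -35797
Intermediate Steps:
H(-52 + 56) - 1*35801 = (-52 + 56) - 1*35801 = 4 - 35801 = -35797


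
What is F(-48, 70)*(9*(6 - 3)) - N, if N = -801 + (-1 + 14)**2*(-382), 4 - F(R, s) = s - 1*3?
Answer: 63658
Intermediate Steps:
F(R, s) = 7 - s (F(R, s) = 4 - (s - 1*3) = 4 - (s - 3) = 4 - (-3 + s) = 4 + (3 - s) = 7 - s)
N = -65359 (N = -801 + 13**2*(-382) = -801 + 169*(-382) = -801 - 64558 = -65359)
F(-48, 70)*(9*(6 - 3)) - N = (7 - 1*70)*(9*(6 - 3)) - 1*(-65359) = (7 - 70)*(9*3) + 65359 = -63*27 + 65359 = -1701 + 65359 = 63658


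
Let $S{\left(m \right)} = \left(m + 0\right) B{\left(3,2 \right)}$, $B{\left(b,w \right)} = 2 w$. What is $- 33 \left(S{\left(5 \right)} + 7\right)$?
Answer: $-891$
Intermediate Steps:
$S{\left(m \right)} = 4 m$ ($S{\left(m \right)} = \left(m + 0\right) 2 \cdot 2 = m 4 = 4 m$)
$- 33 \left(S{\left(5 \right)} + 7\right) = - 33 \left(4 \cdot 5 + 7\right) = - 33 \left(20 + 7\right) = - 33 \cdot 27 = \left(-1\right) 891 = -891$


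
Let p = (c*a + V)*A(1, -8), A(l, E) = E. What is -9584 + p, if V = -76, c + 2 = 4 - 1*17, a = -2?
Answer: -9216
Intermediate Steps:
c = -15 (c = -2 + (4 - 1*17) = -2 + (4 - 17) = -2 - 13 = -15)
p = 368 (p = (-15*(-2) - 76)*(-8) = (30 - 76)*(-8) = -46*(-8) = 368)
-9584 + p = -9584 + 368 = -9216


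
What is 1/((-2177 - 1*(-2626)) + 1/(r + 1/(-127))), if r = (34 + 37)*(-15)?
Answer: 135256/60729817 ≈ 0.0022272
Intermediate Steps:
r = -1065 (r = 71*(-15) = -1065)
1/((-2177 - 1*(-2626)) + 1/(r + 1/(-127))) = 1/((-2177 - 1*(-2626)) + 1/(-1065 + 1/(-127))) = 1/((-2177 + 2626) + 1/(-1065 - 1/127)) = 1/(449 + 1/(-135256/127)) = 1/(449 - 127/135256) = 1/(60729817/135256) = 135256/60729817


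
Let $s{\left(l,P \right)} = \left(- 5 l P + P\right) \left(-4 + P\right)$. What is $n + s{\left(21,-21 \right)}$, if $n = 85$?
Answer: $-54515$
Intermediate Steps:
$s{\left(l,P \right)} = \left(-4 + P\right) \left(P - 5 P l\right)$ ($s{\left(l,P \right)} = \left(- 5 P l + P\right) \left(-4 + P\right) = \left(P - 5 P l\right) \left(-4 + P\right) = \left(-4 + P\right) \left(P - 5 P l\right)$)
$n + s{\left(21,-21 \right)} = 85 - 21 \left(-4 - 21 + 20 \cdot 21 - \left(-105\right) 21\right) = 85 - 21 \left(-4 - 21 + 420 + 2205\right) = 85 - 54600 = -54515$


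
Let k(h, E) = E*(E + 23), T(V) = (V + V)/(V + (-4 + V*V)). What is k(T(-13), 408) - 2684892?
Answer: -2509044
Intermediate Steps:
T(V) = 2*V/(-4 + V + V**2) (T(V) = (2*V)/(V + (-4 + V**2)) = (2*V)/(-4 + V + V**2) = 2*V/(-4 + V + V**2))
k(h, E) = E*(23 + E)
k(T(-13), 408) - 2684892 = 408*(23 + 408) - 2684892 = 408*431 - 2684892 = 175848 - 2684892 = -2509044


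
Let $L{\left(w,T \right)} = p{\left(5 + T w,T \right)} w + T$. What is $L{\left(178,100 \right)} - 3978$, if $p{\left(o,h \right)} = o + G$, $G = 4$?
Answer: $3166124$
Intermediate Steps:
$p{\left(o,h \right)} = 4 + o$ ($p{\left(o,h \right)} = o + 4 = 4 + o$)
$L{\left(w,T \right)} = T + w \left(9 + T w\right)$ ($L{\left(w,T \right)} = \left(4 + \left(5 + T w\right)\right) w + T = \left(9 + T w\right) w + T = w \left(9 + T w\right) + T = T + w \left(9 + T w\right)$)
$L{\left(178,100 \right)} - 3978 = \left(100 + 178 \left(9 + 100 \cdot 178\right)\right) - 3978 = \left(100 + 178 \left(9 + 17800\right)\right) - 3978 = \left(100 + 178 \cdot 17809\right) - 3978 = \left(100 + 3170002\right) - 3978 = 3170102 - 3978 = 3166124$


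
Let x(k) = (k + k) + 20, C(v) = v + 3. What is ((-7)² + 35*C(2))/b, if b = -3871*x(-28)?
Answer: 8/4977 ≈ 0.0016074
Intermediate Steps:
C(v) = 3 + v
x(k) = 20 + 2*k (x(k) = 2*k + 20 = 20 + 2*k)
b = 139356 (b = -3871/(1/(20 + 2*(-28))) = -3871/(1/(20 - 56)) = -3871/(1/(-36)) = -3871/(-1/36) = -3871*(-36) = 139356)
((-7)² + 35*C(2))/b = ((-7)² + 35*(3 + 2))/139356 = (49 + 35*5)*(1/139356) = (49 + 175)*(1/139356) = 224*(1/139356) = 8/4977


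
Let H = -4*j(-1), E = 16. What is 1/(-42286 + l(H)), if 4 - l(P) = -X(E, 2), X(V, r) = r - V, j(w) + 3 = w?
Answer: -1/42296 ≈ -2.3643e-5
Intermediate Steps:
j(w) = -3 + w
H = 16 (H = -4*(-3 - 1) = -4*(-4) = 16)
l(P) = -10 (l(P) = 4 - (-1)*(2 - 1*16) = 4 - (-1)*(2 - 16) = 4 - (-1)*(-14) = 4 - 1*14 = 4 - 14 = -10)
1/(-42286 + l(H)) = 1/(-42286 - 10) = 1/(-42296) = -1/42296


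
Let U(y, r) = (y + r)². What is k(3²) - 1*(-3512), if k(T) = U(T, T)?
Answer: 3836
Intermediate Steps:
U(y, r) = (r + y)²
k(T) = 4*T² (k(T) = (T + T)² = (2*T)² = 4*T²)
k(3²) - 1*(-3512) = 4*(3²)² - 1*(-3512) = 4*9² + 3512 = 4*81 + 3512 = 324 + 3512 = 3836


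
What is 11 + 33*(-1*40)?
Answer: -1309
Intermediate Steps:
11 + 33*(-1*40) = 11 + 33*(-40) = 11 - 1320 = -1309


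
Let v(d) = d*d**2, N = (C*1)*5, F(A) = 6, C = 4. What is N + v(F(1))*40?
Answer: 8660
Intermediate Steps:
N = 20 (N = (4*1)*5 = 4*5 = 20)
v(d) = d**3
N + v(F(1))*40 = 20 + 6**3*40 = 20 + 216*40 = 20 + 8640 = 8660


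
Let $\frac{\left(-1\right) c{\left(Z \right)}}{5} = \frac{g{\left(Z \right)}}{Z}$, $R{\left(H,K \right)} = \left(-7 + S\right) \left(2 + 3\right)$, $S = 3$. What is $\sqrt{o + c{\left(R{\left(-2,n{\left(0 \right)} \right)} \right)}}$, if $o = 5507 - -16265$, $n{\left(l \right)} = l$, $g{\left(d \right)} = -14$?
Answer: $\frac{\sqrt{87074}}{2} \approx 147.54$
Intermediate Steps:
$R{\left(H,K \right)} = -20$ ($R{\left(H,K \right)} = \left(-7 + 3\right) \left(2 + 3\right) = \left(-4\right) 5 = -20$)
$c{\left(Z \right)} = \frac{70}{Z}$ ($c{\left(Z \right)} = - 5 \left(- \frac{14}{Z}\right) = \frac{70}{Z}$)
$o = 21772$ ($o = 5507 + 16265 = 21772$)
$\sqrt{o + c{\left(R{\left(-2,n{\left(0 \right)} \right)} \right)}} = \sqrt{21772 + \frac{70}{-20}} = \sqrt{21772 + 70 \left(- \frac{1}{20}\right)} = \sqrt{21772 - \frac{7}{2}} = \sqrt{\frac{43537}{2}} = \frac{\sqrt{87074}}{2}$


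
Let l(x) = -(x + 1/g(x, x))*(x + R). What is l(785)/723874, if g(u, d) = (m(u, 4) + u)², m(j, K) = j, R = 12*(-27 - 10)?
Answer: -659816756841/1784277022600 ≈ -0.36979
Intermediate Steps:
R = -444 (R = 12*(-37) = -444)
g(u, d) = 4*u² (g(u, d) = (u + u)² = (2*u)² = 4*u²)
l(x) = -(-444 + x)*(x + 1/(4*x²)) (l(x) = -(x + 1/(4*x²))*(x - 444) = -(x + 1/(4*x²))*(-444 + x) = -(-444 + x)*(x + 1/(4*x²)))
l(785)/723874 = ((¼)*(444 - 1*785 + 4*785³*(444 - 1*785))/785²)/723874 = ((¼)*(1/616225)*(444 - 785 + 4*483736625*(444 - 785)))*(1/723874) = ((¼)*(1/616225)*(444 - 785 + 4*483736625*(-341)))*(1/723874) = ((¼)*(1/616225)*(444 - 785 - 659816756500))*(1/723874) = ((¼)*(1/616225)*(-659816756841))*(1/723874) = -659816756841/2464900*1/723874 = -659816756841/1784277022600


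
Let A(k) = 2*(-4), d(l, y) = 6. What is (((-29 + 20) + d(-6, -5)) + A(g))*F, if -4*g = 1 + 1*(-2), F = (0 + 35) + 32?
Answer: -737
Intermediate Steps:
F = 67 (F = 35 + 32 = 67)
g = ¼ (g = -(1 + 1*(-2))/4 = -(1 - 2)/4 = -¼*(-1) = ¼ ≈ 0.25000)
A(k) = -8
(((-29 + 20) + d(-6, -5)) + A(g))*F = (((-29 + 20) + 6) - 8)*67 = ((-9 + 6) - 8)*67 = (-3 - 8)*67 = -11*67 = -737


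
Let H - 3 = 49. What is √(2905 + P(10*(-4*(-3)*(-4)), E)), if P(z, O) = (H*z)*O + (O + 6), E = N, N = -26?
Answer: √651845 ≈ 807.37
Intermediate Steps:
H = 52 (H = 3 + 49 = 52)
E = -26
P(z, O) = 6 + O + 52*O*z (P(z, O) = (52*z)*O + (O + 6) = 52*O*z + (6 + O) = 6 + O + 52*O*z)
√(2905 + P(10*(-4*(-3)*(-4)), E)) = √(2905 + (6 - 26 + 52*(-26)*(10*(-4*(-3)*(-4))))) = √(2905 + (6 - 26 + 52*(-26)*(10*(12*(-4))))) = √(2905 + (6 - 26 + 52*(-26)*(10*(-48)))) = √(2905 + (6 - 26 + 52*(-26)*(-480))) = √(2905 + (6 - 26 + 648960)) = √(2905 + 648940) = √651845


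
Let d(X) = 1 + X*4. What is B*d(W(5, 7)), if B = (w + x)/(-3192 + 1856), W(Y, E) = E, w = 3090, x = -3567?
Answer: 13833/1336 ≈ 10.354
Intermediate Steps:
d(X) = 1 + 4*X
B = 477/1336 (B = (3090 - 3567)/(-3192 + 1856) = -477/(-1336) = -477*(-1/1336) = 477/1336 ≈ 0.35704)
B*d(W(5, 7)) = 477*(1 + 4*7)/1336 = 477*(1 + 28)/1336 = (477/1336)*29 = 13833/1336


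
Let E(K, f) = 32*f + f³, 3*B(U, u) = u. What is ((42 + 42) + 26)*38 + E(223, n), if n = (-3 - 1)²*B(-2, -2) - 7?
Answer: -51281/27 ≈ -1899.3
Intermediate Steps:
B(U, u) = u/3
n = -53/3 (n = (-3 - 1)²*((⅓)*(-2)) - 7 = (-4)²*(-⅔) - 7 = 16*(-⅔) - 7 = -32/3 - 7 = -53/3 ≈ -17.667)
E(K, f) = f³ + 32*f
((42 + 42) + 26)*38 + E(223, n) = ((42 + 42) + 26)*38 - 53*(32 + (-53/3)²)/3 = (84 + 26)*38 - 53*(32 + 2809/9)/3 = 110*38 - 53/3*3097/9 = 4180 - 164141/27 = -51281/27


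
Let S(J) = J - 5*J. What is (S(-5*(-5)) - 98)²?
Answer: 39204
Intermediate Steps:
S(J) = -4*J
(S(-5*(-5)) - 98)² = (-(-20)*(-5) - 98)² = (-4*25 - 98)² = (-100 - 98)² = (-198)² = 39204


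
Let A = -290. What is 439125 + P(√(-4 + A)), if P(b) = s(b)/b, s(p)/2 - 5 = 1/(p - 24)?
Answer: 2*(4610821*√6 + 15808485*I)/(3*(7*√6 + 24*I)) ≈ 4.3913e+5 - 0.57996*I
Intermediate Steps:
s(p) = 10 + 2/(-24 + p) (s(p) = 10 + 2/(p - 24) = 10 + 2/(-24 + p))
P(b) = 2*(-119 + 5*b)/(b*(-24 + b)) (P(b) = (2*(-119 + 5*b)/(-24 + b))/b = 2*(-119 + 5*b)/(b*(-24 + b)))
439125 + P(√(-4 + A)) = 439125 + 2*(-119 + 5*√(-4 - 290))/((√(-4 - 290))*(-24 + √(-4 - 290))) = 439125 + 2*(-119 + 5*√(-294))/((√(-294))*(-24 + √(-294))) = 439125 + 2*(-119 + 5*(7*I*√6))/(((7*I*√6))*(-24 + 7*I*√6)) = 439125 + 2*(-I*√6/42)*(-119 + 35*I*√6)/(-24 + 7*I*√6) = 439125 - I*√6*(-119 + 35*I*√6)/(21*(-24 + 7*I*√6))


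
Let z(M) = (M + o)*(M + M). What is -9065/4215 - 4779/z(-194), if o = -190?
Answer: -91383731/41866752 ≈ -2.1827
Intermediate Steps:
z(M) = 2*M*(-190 + M) (z(M) = (M - 190)*(M + M) = (-190 + M)*(2*M) = 2*M*(-190 + M))
-9065/4215 - 4779/z(-194) = -9065/4215 - 4779*(-1/(388*(-190 - 194))) = -9065*1/4215 - 4779/(2*(-194)*(-384)) = -1813/843 - 4779/148992 = -1813/843 - 4779*1/148992 = -1813/843 - 1593/49664 = -91383731/41866752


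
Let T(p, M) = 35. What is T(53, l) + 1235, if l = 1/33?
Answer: 1270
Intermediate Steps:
l = 1/33 ≈ 0.030303
T(53, l) + 1235 = 35 + 1235 = 1270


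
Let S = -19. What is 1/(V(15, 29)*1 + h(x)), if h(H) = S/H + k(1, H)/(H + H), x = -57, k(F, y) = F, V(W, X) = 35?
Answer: 114/4027 ≈ 0.028309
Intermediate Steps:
h(H) = -37/(2*H) (h(H) = -19/H + 1/(H + H) = -19/H + 1/(2*H) = -37/(2*H))
1/(V(15, 29)*1 + h(x)) = 1/(35*1 - 37/2/(-57)) = 1/(35 - 37/2*(-1/57)) = 1/(35 + 37/114) = 1/(4027/114) = 114/4027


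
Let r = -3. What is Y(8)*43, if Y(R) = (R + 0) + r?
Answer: 215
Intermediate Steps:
Y(R) = -3 + R (Y(R) = (R + 0) - 3 = R - 3 = -3 + R)
Y(8)*43 = (-3 + 8)*43 = 5*43 = 215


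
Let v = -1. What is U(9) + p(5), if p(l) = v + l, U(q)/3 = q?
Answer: 31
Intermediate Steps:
U(q) = 3*q
p(l) = -1 + l
U(9) + p(5) = 3*9 + (-1 + 5) = 27 + 4 = 31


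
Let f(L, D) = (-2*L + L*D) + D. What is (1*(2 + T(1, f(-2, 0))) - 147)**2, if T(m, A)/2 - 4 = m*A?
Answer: 16641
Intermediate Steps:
f(L, D) = D - 2*L + D*L (f(L, D) = (-2*L + D*L) + D = D - 2*L + D*L)
T(m, A) = 8 + 2*A*m (T(m, A) = 8 + 2*(m*A) = 8 + 2*(A*m) = 8 + 2*A*m)
(1*(2 + T(1, f(-2, 0))) - 147)**2 = (1*(2 + (8 + 2*(0 - 2*(-2) + 0*(-2))*1)) - 147)**2 = (1*(2 + (8 + 2*(0 + 4 + 0)*1)) - 147)**2 = (1*(2 + (8 + 2*4*1)) - 147)**2 = (1*(2 + (8 + 8)) - 147)**2 = (1*(2 + 16) - 147)**2 = (1*18 - 147)**2 = (18 - 147)**2 = (-129)**2 = 16641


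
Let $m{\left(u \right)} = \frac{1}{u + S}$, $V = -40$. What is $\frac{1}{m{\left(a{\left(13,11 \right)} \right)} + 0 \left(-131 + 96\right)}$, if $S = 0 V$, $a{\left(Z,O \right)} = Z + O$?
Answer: $24$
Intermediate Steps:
$a{\left(Z,O \right)} = O + Z$
$S = 0$ ($S = 0 \left(-40\right) = 0$)
$m{\left(u \right)} = \frac{1}{u}$ ($m{\left(u \right)} = \frac{1}{u + 0} = \frac{1}{u}$)
$\frac{1}{m{\left(a{\left(13,11 \right)} \right)} + 0 \left(-131 + 96\right)} = \frac{1}{\frac{1}{11 + 13} + 0 \left(-131 + 96\right)} = \frac{1}{\frac{1}{24} + 0 \left(-35\right)} = \frac{1}{\frac{1}{24} + 0} = \frac{1}{\frac{1}{24}} = 24$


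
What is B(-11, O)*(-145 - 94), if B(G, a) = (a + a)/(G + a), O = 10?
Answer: 4780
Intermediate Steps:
B(G, a) = 2*a/(G + a) (B(G, a) = (2*a)/(G + a) = 2*a/(G + a))
B(-11, O)*(-145 - 94) = (2*10/(-11 + 10))*(-145 - 94) = (2*10/(-1))*(-239) = (2*10*(-1))*(-239) = -20*(-239) = 4780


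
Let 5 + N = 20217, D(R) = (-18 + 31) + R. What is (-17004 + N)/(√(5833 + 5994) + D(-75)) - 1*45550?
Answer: -363426754/7983 + 3208*√11827/7983 ≈ -45481.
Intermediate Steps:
D(R) = 13 + R
N = 20212 (N = -5 + 20217 = 20212)
(-17004 + N)/(√(5833 + 5994) + D(-75)) - 1*45550 = (-17004 + 20212)/(√(5833 + 5994) + (13 - 75)) - 1*45550 = 3208/(√11827 - 62) - 45550 = 3208/(-62 + √11827) - 45550 = -45550 + 3208/(-62 + √11827)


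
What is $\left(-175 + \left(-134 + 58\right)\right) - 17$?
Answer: $-268$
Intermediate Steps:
$\left(-175 + \left(-134 + 58\right)\right) - 17 = \left(-175 - 76\right) - 17 = -251 - 17 = -268$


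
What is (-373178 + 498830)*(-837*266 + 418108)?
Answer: 24560693832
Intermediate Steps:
(-373178 + 498830)*(-837*266 + 418108) = 125652*(-222642 + 418108) = 125652*195466 = 24560693832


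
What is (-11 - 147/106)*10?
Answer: -6565/53 ≈ -123.87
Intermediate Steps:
(-11 - 147/106)*10 = -1313/106*10 = -6565/53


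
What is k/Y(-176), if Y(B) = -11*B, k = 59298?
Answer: 29649/968 ≈ 30.629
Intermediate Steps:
k/Y(-176) = 59298/((-11*(-176))) = 59298/1936 = 59298*(1/1936) = 29649/968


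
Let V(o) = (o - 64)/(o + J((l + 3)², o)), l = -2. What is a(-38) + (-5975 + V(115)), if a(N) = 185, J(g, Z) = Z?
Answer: -1331649/230 ≈ -5789.8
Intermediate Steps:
V(o) = (-64 + o)/(2*o) (V(o) = (o - 64)/(o + o) = (-64 + o)/((2*o)) = (-64 + o)*(1/(2*o)) = (-64 + o)/(2*o))
a(-38) + (-5975 + V(115)) = 185 + (-5975 + (½)*(-64 + 115)/115) = 185 + (-5975 + (½)*(1/115)*51) = 185 + (-5975 + 51/230) = 185 - 1374199/230 = -1331649/230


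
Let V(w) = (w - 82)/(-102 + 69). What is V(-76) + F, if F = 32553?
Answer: 1074407/33 ≈ 32558.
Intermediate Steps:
V(w) = 82/33 - w/33 (V(w) = (-82 + w)/(-33) = (-82 + w)*(-1/33) = 82/33 - w/33)
V(-76) + F = (82/33 - 1/33*(-76)) + 32553 = (82/33 + 76/33) + 32553 = 158/33 + 32553 = 1074407/33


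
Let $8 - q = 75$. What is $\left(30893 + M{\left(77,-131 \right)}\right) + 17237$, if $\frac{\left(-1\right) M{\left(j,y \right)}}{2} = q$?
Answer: $48264$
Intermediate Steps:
$q = -67$ ($q = 8 - 75 = -67$)
$M{\left(j,y \right)} = 134$ ($M{\left(j,y \right)} = \left(-2\right) \left(-67\right) = 134$)
$\left(30893 + M{\left(77,-131 \right)}\right) + 17237 = \left(30893 + 134\right) + 17237 = 31027 + 17237 = 48264$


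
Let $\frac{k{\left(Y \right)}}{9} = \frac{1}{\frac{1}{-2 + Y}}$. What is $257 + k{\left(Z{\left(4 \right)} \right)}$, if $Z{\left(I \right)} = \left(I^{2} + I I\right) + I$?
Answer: $563$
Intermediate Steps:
$Z{\left(I \right)} = I + 2 I^{2}$ ($Z{\left(I \right)} = \left(I^{2} + I^{2}\right) + I = 2 I^{2} + I = I + 2 I^{2}$)
$k{\left(Y \right)} = -18 + 9 Y$ ($k{\left(Y \right)} = \frac{9}{\frac{1}{-2 + Y}} = 9 \left(-2 + Y\right) = -18 + 9 Y$)
$257 + k{\left(Z{\left(4 \right)} \right)} = 257 - \left(18 - 9 \cdot 4 \left(1 + 2 \cdot 4\right)\right) = 257 - \left(18 - 9 \cdot 4 \left(1 + 8\right)\right) = 257 - \left(18 - 9 \cdot 4 \cdot 9\right) = 257 + \left(-18 + 9 \cdot 36\right) = 257 + \left(-18 + 324\right) = 257 + 306 = 563$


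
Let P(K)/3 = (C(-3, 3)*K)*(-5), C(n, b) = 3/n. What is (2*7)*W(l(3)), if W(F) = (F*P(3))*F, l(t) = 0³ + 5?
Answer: 15750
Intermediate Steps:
P(K) = 15*K (P(K) = 3*(((3/(-3))*K)*(-5)) = 3*(((3*(-⅓))*K)*(-5)) = 3*(-K*(-5)) = 3*(5*K) = 15*K)
l(t) = 5 (l(t) = 0 + 5 = 5)
W(F) = 45*F² (W(F) = (F*(15*3))*F = (F*45)*F = (45*F)*F = 45*F²)
(2*7)*W(l(3)) = (2*7)*(45*5²) = 14*(45*25) = 14*1125 = 15750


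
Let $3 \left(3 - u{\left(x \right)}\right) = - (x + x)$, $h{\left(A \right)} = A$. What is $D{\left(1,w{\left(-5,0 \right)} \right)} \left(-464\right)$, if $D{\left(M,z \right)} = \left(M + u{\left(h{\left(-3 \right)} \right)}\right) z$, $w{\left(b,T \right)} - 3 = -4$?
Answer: $928$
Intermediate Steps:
$w{\left(b,T \right)} = -1$ ($w{\left(b,T \right)} = 3 - 4 = -1$)
$u{\left(x \right)} = 3 + \frac{2 x}{3}$ ($u{\left(x \right)} = 3 - \frac{\left(-1\right) \left(x + x\right)}{3} = 3 - \frac{\left(-1\right) 2 x}{3} = 3 - \frac{\left(-2\right) x}{3} = 3 + \frac{2 x}{3}$)
$D{\left(M,z \right)} = z \left(1 + M\right)$ ($D{\left(M,z \right)} = \left(M + \left(3 + \frac{2}{3} \left(-3\right)\right)\right) z = \left(M + \left(3 - 2\right)\right) z = \left(M + 1\right) z = \left(1 + M\right) z = z \left(1 + M\right)$)
$D{\left(1,w{\left(-5,0 \right)} \right)} \left(-464\right) = - (1 + 1) \left(-464\right) = \left(-1\right) 2 \left(-464\right) = \left(-2\right) \left(-464\right) = 928$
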